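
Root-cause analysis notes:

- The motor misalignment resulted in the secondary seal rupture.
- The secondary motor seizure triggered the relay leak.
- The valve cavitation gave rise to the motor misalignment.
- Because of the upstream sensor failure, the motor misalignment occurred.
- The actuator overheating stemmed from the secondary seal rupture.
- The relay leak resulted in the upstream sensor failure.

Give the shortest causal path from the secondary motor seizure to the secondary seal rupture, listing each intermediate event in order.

the secondary motor seizure → the relay leak
the relay leak → the upstream sensor failure
the upstream sensor failure → the motor misalignment
the motor misalignment → the secondary seal rupture
Length: 4 steps.

the secondary motor seizure → the relay leak → the upstream sensor failure → the motor misalignment → the secondary seal rupture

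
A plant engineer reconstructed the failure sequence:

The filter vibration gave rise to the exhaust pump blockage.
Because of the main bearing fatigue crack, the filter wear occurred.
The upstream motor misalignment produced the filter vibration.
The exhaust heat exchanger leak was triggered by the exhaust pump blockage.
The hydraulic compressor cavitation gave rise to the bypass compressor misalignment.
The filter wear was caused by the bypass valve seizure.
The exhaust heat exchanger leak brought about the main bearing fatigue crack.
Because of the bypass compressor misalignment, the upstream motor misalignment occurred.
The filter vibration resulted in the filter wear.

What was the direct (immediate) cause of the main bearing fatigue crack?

the exhaust heat exchanger leak

Upstream contributors include the hydraulic compressor cavitation, the bypass compressor misalignment, the upstream motor misalignment, the filter vibration, the exhaust pump blockage, but only the exhaust heat exchanger leak feeds directly into the main bearing fatigue crack.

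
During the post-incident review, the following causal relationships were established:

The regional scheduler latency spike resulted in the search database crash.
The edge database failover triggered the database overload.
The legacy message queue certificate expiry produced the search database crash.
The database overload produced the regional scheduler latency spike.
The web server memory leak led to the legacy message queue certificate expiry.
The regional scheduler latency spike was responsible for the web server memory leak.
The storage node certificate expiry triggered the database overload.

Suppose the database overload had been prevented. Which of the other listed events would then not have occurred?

Downstream of the database overload: the regional scheduler latency spike, the web server memory leak, the legacy message queue certificate expiry, the search database crash.

the legacy message queue certificate expiry, the regional scheduler latency spike, the search database crash, the web server memory leak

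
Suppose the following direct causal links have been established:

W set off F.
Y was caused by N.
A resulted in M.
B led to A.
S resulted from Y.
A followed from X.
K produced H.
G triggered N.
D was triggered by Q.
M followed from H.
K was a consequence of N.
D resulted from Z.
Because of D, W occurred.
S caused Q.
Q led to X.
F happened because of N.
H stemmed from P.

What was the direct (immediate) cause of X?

Upstream contributors include G, N, Y, S, but only Q feeds directly into X.

Q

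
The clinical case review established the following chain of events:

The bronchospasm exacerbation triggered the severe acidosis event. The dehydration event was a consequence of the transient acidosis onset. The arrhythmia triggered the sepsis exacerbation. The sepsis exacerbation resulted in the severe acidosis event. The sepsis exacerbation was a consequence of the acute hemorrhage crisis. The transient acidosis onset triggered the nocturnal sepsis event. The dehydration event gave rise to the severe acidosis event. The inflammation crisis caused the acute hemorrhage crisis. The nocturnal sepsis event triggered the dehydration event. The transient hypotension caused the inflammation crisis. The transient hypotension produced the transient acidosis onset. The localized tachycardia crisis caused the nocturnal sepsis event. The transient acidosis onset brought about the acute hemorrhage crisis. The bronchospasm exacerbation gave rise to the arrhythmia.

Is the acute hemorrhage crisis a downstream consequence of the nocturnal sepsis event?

No

The nocturnal sepsis event leads to the dehydration event, the severe acidosis event; the acute hemorrhage crisis is not among them.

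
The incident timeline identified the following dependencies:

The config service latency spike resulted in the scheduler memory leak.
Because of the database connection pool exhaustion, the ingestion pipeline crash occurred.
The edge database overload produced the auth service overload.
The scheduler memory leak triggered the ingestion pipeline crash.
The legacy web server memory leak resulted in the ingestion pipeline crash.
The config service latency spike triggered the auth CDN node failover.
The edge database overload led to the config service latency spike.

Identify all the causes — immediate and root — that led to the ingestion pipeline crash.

Immediate causes of the ingestion pipeline crash: the scheduler memory leak, the database connection pool exhaustion, the legacy web server memory leak.
Further upstream: the edge database overload, the config service latency spike.

the config service latency spike, the database connection pool exhaustion, the edge database overload, the legacy web server memory leak, the scheduler memory leak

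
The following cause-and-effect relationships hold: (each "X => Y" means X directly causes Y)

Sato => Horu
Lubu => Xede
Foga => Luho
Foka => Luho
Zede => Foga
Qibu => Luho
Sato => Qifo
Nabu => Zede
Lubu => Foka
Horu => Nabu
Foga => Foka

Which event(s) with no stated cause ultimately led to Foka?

Lubu, Sato

Tracing upstream from Foka: Foka ← Lubu.
A separate upstream branch: Foka ← Foga ← Zede ← Nabu ← Horu ← Sato.
Each of those chain origins has no stated cause.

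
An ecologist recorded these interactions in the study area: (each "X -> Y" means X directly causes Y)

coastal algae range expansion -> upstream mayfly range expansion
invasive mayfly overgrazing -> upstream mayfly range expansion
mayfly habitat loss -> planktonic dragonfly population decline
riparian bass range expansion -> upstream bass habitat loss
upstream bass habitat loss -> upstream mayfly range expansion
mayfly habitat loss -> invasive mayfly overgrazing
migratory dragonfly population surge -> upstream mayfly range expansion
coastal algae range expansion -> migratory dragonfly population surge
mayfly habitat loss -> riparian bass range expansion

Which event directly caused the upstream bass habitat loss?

the riparian bass range expansion

Upstream contributors include the mayfly habitat loss, but only the riparian bass range expansion feeds directly into the upstream bass habitat loss.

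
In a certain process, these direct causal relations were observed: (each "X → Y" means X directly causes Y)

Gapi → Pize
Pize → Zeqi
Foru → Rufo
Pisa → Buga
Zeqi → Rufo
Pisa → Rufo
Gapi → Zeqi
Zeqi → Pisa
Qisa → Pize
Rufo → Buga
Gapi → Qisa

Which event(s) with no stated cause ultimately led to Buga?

Foru, Gapi

Tracing upstream from Buga: Buga ← Pisa ← Zeqi ← Gapi.
A separate upstream branch: Buga ← Rufo ← Foru.
Each of those chain origins has no stated cause.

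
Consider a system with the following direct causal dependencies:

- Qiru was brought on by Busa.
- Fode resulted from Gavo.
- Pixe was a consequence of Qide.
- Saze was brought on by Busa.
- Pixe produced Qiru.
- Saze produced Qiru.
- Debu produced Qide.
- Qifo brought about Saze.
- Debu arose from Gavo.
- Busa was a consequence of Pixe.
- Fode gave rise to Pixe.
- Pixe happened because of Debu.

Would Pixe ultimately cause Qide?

Pixe leads to Busa, Saze, Qiru; Qide is not among them.

No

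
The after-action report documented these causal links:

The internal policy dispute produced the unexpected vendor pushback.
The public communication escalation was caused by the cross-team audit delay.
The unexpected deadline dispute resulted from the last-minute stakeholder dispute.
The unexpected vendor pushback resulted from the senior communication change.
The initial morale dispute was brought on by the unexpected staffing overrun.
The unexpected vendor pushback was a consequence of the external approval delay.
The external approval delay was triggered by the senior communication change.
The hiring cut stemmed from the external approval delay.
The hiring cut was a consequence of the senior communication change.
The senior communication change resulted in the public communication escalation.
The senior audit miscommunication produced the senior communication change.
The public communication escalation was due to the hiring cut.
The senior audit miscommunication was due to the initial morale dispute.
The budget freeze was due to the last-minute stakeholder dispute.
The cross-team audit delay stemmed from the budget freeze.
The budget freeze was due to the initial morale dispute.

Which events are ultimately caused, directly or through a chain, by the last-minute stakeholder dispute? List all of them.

the budget freeze, the cross-team audit delay, the public communication escalation, the unexpected deadline dispute

Direct effects: the unexpected deadline dispute, the budget freeze.
2 steps out: the cross-team audit delay.
3 steps out: the public communication escalation.
Not reachable from it: the unexpected staffing overrun, the initial morale dispute, the senior audit miscommunication, the senior communication change, the external approval delay, the hiring cut, the internal policy dispute, the unexpected vendor pushback.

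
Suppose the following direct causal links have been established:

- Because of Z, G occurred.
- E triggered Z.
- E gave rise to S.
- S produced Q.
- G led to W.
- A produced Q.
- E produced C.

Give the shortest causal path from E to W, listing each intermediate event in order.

E → Z → G → W

E → Z
Z → G
G → W
Length: 3 steps.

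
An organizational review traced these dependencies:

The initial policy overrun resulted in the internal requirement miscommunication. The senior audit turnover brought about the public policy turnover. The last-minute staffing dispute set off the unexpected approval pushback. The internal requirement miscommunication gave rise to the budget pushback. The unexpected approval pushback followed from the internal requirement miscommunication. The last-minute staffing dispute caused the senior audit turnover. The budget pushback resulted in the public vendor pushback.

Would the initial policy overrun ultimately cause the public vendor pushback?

Yes

There is a causal chain: the initial policy overrun → the internal requirement miscommunication → the budget pushback → the public vendor pushback.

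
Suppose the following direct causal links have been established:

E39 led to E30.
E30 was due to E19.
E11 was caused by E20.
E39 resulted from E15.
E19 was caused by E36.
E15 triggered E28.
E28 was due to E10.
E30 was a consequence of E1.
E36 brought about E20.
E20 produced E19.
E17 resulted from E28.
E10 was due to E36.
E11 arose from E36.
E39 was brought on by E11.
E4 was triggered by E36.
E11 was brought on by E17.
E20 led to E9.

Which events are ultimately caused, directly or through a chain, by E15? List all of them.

E11, E17, E28, E30, E39

Direct effects: E28, E39.
2 steps out: E17, E30.
3 steps out: E11.
Not reachable from it: E36, E20, E9, E4, E10, E19, E1.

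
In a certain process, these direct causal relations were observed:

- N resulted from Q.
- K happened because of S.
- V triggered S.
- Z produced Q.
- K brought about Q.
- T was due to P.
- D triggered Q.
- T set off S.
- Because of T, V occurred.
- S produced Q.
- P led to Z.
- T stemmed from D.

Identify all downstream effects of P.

Direct effects: T, Z.
2 steps out: V, S, Q.
3 steps out: K, N.
Not reachable from it: D.

K, N, Q, S, T, V, Z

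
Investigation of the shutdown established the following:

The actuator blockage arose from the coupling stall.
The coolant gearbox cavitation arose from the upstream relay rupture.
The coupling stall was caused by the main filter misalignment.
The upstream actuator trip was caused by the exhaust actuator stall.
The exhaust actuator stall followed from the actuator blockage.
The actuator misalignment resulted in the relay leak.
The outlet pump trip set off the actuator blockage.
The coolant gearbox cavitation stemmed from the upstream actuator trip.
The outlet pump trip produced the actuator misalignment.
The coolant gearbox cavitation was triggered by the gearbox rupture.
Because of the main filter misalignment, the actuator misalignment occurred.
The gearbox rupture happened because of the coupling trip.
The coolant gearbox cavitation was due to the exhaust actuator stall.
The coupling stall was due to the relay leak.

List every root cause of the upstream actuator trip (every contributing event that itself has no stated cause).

the main filter misalignment, the outlet pump trip

Tracing upstream from the upstream actuator trip: the upstream actuator trip ← the exhaust actuator stall ← the actuator blockage ← the coupling stall ← the main filter misalignment.
A separate upstream branch: the upstream actuator trip ← the exhaust actuator stall ← the actuator blockage ← the outlet pump trip.
Each of those chain origins has no stated cause.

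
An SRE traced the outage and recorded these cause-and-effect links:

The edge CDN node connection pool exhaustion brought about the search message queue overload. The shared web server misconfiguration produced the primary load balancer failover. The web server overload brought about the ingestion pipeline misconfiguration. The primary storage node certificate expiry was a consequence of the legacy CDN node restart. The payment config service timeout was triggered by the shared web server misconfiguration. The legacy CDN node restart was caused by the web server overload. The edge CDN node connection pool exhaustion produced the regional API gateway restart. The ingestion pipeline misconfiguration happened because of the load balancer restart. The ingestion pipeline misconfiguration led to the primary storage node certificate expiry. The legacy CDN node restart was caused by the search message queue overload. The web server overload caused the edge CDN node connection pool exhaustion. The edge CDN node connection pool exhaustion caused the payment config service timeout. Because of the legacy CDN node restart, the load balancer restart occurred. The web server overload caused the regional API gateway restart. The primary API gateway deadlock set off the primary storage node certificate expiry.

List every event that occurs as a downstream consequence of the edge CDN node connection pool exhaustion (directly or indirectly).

the ingestion pipeline misconfiguration, the legacy CDN node restart, the load balancer restart, the payment config service timeout, the primary storage node certificate expiry, the regional API gateway restart, the search message queue overload

Direct effects: the search message queue overload, the regional API gateway restart, the payment config service timeout.
2 steps out: the legacy CDN node restart.
3 steps out: the load balancer restart, the primary storage node certificate expiry.
4 steps out: the ingestion pipeline misconfiguration.
Not reachable from it: the shared web server misconfiguration, the web server overload, the primary load balancer failover, the primary API gateway deadlock.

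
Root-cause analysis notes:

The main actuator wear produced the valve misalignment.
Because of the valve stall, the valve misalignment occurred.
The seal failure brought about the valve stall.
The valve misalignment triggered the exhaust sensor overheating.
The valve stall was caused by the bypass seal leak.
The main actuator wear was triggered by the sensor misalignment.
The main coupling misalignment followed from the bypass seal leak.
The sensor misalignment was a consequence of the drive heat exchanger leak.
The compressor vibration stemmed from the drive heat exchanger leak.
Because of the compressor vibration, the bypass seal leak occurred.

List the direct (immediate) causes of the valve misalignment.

the main actuator wear, the valve stall

Upstream contributors include the drive heat exchanger leak, the compressor vibration, the bypass seal leak, the sensor misalignment, the seal failure, but only the main actuator wear, the valve stall feed directly into the valve misalignment.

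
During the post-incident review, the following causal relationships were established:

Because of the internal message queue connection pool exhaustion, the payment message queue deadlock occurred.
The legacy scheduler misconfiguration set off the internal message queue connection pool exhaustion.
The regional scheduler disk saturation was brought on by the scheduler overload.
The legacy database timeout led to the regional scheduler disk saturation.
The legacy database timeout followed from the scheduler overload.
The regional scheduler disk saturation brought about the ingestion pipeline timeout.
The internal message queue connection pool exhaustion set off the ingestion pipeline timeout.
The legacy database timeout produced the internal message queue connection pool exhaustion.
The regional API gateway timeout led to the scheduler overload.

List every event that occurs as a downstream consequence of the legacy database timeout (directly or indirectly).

Direct effects: the regional scheduler disk saturation, the internal message queue connection pool exhaustion.
2 steps out: the payment message queue deadlock, the ingestion pipeline timeout.
Not reachable from it: the regional API gateway timeout, the legacy scheduler misconfiguration, the scheduler overload.

the ingestion pipeline timeout, the internal message queue connection pool exhaustion, the payment message queue deadlock, the regional scheduler disk saturation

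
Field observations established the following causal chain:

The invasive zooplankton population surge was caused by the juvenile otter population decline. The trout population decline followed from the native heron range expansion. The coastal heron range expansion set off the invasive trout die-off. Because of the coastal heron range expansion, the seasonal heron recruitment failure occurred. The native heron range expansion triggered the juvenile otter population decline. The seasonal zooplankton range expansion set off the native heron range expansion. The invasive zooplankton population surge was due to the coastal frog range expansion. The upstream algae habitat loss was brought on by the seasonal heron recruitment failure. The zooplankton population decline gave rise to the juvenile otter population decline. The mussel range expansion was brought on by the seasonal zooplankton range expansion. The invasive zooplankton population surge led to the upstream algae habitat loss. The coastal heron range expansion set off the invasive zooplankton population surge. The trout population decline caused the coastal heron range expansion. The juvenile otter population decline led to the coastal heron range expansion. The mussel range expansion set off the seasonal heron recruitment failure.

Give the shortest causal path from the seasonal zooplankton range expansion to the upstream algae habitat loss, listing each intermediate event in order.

the seasonal zooplankton range expansion → the mussel range expansion → the seasonal heron recruitment failure → the upstream algae habitat loss

the seasonal zooplankton range expansion → the mussel range expansion
the mussel range expansion → the seasonal heron recruitment failure
the seasonal heron recruitment failure → the upstream algae habitat loss
Length: 3 steps.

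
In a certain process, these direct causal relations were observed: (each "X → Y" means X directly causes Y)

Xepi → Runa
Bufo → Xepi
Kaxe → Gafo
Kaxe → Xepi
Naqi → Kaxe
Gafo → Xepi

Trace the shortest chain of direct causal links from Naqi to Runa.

Naqi → Kaxe
Kaxe → Xepi
Xepi → Runa
Length: 3 steps.

Naqi → Kaxe → Xepi → Runa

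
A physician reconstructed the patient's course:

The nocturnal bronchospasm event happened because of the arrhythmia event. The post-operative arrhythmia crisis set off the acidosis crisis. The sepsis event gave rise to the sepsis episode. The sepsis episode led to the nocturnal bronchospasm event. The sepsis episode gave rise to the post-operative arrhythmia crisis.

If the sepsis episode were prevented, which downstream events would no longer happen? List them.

the acidosis crisis, the post-operative arrhythmia crisis

Downstream of the sepsis episode: the post-operative arrhythmia crisis, the nocturnal bronchospasm event, the acidosis crisis.
Of those, still caused via another path: the nocturnal bronchospasm event.
The remainder have no surviving cause.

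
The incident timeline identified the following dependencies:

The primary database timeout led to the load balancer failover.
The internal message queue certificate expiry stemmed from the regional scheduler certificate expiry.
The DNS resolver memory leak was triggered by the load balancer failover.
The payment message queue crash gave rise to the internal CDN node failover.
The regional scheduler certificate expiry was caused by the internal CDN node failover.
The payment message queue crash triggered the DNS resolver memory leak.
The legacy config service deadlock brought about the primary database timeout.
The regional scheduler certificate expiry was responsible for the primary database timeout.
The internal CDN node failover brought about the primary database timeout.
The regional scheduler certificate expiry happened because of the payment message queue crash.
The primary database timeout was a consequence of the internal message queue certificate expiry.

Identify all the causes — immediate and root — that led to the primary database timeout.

Immediate causes of the primary database timeout: the internal CDN node failover, the regional scheduler certificate expiry, the internal message queue certificate expiry, the legacy config service deadlock.
Further upstream: the payment message queue crash.

the internal CDN node failover, the internal message queue certificate expiry, the legacy config service deadlock, the payment message queue crash, the regional scheduler certificate expiry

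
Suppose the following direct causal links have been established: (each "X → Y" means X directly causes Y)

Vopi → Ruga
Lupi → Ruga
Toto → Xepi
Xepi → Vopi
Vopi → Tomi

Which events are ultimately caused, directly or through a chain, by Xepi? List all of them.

Ruga, Tomi, Vopi

Direct effects: Vopi.
2 steps out: Tomi, Ruga.
Not reachable from it: Lupi, Toto.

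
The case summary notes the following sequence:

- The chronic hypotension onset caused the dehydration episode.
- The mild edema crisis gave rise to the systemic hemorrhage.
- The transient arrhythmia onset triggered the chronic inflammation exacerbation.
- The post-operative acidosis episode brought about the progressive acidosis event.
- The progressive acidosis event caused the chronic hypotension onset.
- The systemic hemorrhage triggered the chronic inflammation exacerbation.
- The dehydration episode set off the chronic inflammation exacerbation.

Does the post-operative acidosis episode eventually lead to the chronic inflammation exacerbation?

Yes

There is a causal chain: the post-operative acidosis episode → the progressive acidosis event → the chronic hypotension onset → the dehydration episode → the chronic inflammation exacerbation.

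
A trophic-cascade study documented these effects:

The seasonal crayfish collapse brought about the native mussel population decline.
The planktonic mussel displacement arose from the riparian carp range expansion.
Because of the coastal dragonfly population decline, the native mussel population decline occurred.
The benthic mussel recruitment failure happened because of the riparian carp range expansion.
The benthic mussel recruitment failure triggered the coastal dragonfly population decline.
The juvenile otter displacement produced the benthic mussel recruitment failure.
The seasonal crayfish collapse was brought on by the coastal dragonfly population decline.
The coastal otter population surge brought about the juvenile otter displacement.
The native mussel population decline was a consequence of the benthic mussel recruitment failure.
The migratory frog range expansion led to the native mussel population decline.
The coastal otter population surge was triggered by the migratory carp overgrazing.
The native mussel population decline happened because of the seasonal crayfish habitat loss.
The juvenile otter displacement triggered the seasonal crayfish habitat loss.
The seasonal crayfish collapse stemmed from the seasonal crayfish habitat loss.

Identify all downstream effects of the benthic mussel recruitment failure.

the coastal dragonfly population decline, the native mussel population decline, the seasonal crayfish collapse

Direct effects: the coastal dragonfly population decline, the native mussel population decline.
2 steps out: the seasonal crayfish collapse.
Not reachable from it: the migratory carp overgrazing, the coastal otter population surge, the riparian carp range expansion, the juvenile otter displacement, the planktonic mussel displacement, the seasonal crayfish habitat loss, the migratory frog range expansion.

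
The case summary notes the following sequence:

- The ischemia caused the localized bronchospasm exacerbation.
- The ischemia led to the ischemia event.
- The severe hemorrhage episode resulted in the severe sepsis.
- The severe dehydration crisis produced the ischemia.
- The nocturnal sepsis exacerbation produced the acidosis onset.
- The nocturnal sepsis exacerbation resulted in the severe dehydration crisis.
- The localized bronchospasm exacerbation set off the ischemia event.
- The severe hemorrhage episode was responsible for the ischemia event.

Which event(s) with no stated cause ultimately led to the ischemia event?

the nocturnal sepsis exacerbation, the severe hemorrhage episode

Tracing upstream from the ischemia event: the ischemia event ← the ischemia ← the severe dehydration crisis ← the nocturnal sepsis exacerbation.
A separate upstream branch: the ischemia event ← the severe hemorrhage episode.
Each of those chain origins has no stated cause.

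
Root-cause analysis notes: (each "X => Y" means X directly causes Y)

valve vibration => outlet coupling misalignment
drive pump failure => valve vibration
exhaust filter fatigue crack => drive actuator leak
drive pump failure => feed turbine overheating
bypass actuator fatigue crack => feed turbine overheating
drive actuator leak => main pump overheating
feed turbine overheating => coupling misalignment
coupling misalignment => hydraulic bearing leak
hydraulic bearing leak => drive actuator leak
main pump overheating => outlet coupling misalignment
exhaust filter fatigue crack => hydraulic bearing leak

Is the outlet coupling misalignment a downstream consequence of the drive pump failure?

There is a causal chain: the drive pump failure → the valve vibration → the outlet coupling misalignment.

Yes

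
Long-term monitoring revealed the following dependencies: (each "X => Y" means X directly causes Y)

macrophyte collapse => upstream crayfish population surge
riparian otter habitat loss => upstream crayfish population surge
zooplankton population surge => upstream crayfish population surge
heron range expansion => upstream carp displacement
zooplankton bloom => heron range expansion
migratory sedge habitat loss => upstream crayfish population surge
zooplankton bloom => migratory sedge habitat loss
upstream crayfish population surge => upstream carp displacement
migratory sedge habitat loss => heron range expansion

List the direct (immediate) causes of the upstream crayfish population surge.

Upstream contributors include the zooplankton bloom, but only the macrophyte collapse, the migratory sedge habitat loss, the riparian otter habitat loss, the zooplankton population surge feed directly into the upstream crayfish population surge.

the macrophyte collapse, the migratory sedge habitat loss, the riparian otter habitat loss, the zooplankton population surge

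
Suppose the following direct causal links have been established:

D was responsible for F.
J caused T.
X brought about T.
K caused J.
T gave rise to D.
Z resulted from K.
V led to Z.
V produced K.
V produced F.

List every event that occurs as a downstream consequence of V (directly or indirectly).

D, F, J, K, T, Z

Direct effects: K, Z, F.
2 steps out: J.
3 steps out: T.
4 steps out: D.
Not reachable from it: X.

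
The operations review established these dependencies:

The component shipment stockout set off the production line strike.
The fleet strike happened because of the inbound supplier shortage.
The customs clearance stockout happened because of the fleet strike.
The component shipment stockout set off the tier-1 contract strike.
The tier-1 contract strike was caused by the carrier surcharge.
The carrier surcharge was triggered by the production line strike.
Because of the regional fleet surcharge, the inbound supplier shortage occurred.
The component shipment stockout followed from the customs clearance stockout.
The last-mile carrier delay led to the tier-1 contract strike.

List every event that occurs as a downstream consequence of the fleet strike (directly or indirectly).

Direct effects: the customs clearance stockout.
2 steps out: the component shipment stockout.
3 steps out: the production line strike, the tier-1 contract strike.
4 steps out: the carrier surcharge.
Not reachable from it: the regional fleet surcharge, the inbound supplier shortage, the last-mile carrier delay.

the carrier surcharge, the component shipment stockout, the customs clearance stockout, the production line strike, the tier-1 contract strike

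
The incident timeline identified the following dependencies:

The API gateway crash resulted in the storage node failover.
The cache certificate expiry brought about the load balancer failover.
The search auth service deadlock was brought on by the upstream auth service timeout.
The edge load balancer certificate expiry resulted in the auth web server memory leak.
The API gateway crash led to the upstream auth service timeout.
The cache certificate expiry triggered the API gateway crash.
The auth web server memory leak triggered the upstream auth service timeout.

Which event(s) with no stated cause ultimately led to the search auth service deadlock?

the cache certificate expiry, the edge load balancer certificate expiry

Tracing upstream from the search auth service deadlock: the search auth service deadlock ← the upstream auth service timeout ← the API gateway crash ← the cache certificate expiry.
A separate upstream branch: the search auth service deadlock ← the upstream auth service timeout ← the auth web server memory leak ← the edge load balancer certificate expiry.
Each of those chain origins has no stated cause.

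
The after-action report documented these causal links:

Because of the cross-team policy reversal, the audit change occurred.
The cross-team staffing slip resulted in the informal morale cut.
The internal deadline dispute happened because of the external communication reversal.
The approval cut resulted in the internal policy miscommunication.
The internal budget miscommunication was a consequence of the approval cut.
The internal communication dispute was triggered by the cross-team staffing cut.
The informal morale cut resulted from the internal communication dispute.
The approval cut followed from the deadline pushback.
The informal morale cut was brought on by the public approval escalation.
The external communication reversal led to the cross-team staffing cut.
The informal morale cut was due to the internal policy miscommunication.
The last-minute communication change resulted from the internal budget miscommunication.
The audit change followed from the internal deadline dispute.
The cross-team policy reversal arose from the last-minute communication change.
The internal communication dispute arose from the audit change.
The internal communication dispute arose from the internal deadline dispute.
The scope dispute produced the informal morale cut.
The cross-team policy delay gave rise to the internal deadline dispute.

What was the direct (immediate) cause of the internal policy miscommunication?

Upstream contributors include the deadline pushback, but only the approval cut feeds directly into the internal policy miscommunication.

the approval cut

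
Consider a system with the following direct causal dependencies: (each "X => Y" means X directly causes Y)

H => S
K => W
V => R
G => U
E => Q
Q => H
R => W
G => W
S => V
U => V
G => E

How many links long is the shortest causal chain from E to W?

Shortest chain: E → Q → H → S → V → R → W.

6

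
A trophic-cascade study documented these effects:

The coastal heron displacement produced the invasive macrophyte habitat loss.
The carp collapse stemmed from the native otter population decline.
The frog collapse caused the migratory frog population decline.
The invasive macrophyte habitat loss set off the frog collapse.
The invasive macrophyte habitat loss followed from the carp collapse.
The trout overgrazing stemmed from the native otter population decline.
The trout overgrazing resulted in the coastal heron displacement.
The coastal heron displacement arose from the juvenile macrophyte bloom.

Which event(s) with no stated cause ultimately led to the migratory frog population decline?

the juvenile macrophyte bloom, the native otter population decline

Tracing upstream from the migratory frog population decline: the migratory frog population decline ← the frog collapse ← the invasive macrophyte habitat loss ← the carp collapse ← the native otter population decline.
A separate upstream branch: the migratory frog population decline ← the frog collapse ← the invasive macrophyte habitat loss ← the coastal heron displacement ← the juvenile macrophyte bloom.
Each of those chain origins has no stated cause.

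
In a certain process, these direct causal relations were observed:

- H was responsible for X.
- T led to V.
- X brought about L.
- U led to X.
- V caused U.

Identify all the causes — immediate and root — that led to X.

H, T, U, V

Immediate causes of X: U, H.
Further upstream: T, V.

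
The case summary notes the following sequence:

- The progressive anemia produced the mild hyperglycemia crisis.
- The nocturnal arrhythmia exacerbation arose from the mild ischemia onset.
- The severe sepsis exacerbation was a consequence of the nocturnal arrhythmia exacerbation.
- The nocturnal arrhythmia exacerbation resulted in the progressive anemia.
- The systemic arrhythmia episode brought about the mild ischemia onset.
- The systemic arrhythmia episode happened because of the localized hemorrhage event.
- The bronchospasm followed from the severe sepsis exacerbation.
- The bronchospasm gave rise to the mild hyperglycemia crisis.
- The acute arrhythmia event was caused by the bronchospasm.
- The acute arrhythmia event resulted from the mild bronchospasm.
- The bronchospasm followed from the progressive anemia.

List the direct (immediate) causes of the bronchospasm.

Upstream contributors include the localized hemorrhage event, the systemic arrhythmia episode, the mild ischemia onset, the nocturnal arrhythmia exacerbation, but only the progressive anemia, the severe sepsis exacerbation feed directly into the bronchospasm.

the progressive anemia, the severe sepsis exacerbation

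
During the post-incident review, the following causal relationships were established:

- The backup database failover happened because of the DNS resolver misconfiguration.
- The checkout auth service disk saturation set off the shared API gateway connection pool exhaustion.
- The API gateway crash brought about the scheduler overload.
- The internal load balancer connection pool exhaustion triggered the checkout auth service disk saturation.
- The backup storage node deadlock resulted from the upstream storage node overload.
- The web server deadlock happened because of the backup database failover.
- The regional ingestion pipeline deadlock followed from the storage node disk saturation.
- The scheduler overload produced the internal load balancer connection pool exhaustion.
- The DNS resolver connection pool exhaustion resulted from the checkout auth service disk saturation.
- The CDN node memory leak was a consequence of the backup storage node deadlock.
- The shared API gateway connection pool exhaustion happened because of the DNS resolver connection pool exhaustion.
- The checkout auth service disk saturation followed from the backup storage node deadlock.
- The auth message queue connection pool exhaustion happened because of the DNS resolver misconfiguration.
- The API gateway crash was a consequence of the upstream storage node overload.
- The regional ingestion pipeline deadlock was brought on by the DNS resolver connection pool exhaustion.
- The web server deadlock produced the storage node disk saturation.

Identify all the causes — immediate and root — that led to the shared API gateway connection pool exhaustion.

Immediate causes of the shared API gateway connection pool exhaustion: the checkout auth service disk saturation, the DNS resolver connection pool exhaustion.
Further upstream: the upstream storage node overload, the API gateway crash, the scheduler overload, the backup storage node deadlock, the internal load balancer connection pool exhaustion.

the API gateway crash, the DNS resolver connection pool exhaustion, the backup storage node deadlock, the checkout auth service disk saturation, the internal load balancer connection pool exhaustion, the scheduler overload, the upstream storage node overload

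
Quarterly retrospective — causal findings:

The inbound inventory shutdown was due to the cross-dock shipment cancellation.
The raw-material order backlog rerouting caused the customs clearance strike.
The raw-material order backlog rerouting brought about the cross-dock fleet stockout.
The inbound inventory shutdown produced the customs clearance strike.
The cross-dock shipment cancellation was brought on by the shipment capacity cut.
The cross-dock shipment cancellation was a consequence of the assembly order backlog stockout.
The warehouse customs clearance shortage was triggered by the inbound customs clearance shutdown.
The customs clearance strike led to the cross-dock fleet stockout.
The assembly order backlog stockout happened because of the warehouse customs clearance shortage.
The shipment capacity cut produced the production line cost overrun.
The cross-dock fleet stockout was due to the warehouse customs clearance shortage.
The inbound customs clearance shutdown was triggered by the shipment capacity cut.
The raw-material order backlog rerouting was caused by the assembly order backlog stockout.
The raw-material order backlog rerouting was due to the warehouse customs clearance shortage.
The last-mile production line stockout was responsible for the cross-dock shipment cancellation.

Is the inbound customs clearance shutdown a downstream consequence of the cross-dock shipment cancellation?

The cross-dock shipment cancellation leads to the inbound inventory shutdown, the customs clearance strike, the cross-dock fleet stockout; the inbound customs clearance shutdown is not among them.

No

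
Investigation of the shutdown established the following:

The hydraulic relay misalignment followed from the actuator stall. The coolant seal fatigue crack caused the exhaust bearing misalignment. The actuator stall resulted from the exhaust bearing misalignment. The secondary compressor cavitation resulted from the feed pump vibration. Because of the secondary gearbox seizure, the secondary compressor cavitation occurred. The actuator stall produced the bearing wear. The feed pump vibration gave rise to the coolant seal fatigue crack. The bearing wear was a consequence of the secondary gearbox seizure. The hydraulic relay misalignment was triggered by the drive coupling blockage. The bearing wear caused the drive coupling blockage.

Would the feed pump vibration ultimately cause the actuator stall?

There is a causal chain: the feed pump vibration → the coolant seal fatigue crack → the exhaust bearing misalignment → the actuator stall.

Yes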